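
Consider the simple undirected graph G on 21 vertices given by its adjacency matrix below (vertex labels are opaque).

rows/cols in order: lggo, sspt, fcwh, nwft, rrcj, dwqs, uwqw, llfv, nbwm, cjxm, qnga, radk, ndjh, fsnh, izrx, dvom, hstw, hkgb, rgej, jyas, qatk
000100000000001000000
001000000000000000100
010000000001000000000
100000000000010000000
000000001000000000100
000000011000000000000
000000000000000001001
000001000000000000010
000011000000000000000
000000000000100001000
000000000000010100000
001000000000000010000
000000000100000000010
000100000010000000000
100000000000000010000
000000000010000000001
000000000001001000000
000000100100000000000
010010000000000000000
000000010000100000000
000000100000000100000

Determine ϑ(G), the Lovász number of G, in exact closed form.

deg(ndjh) = 2; N(ndjh) = {cjxm, jyas}.
Vertex radk has 2 neighbors: fcwh, hstw.
deg(uwqw) = 2; N(uwqw) = {hkgb, qatk}.
N(jyas) = {llfv, ndjh}, |N(jyas)| = 2.
Every vertex has degree 2 (N=21); the odd cycle C_{21}.
spec(A) ≈ [2.0, 1.91115, 1.65248, 1.24698, 0.73068, 0.14946, -0.44504, -1.0, -1.4661, -1.80194, -1.97766] (distinct, 5 d.p.).
With N=21: ϑ(G) = 21·(-(-1)*2*cos(pi/21))/(2−(-2*cos(pi/21))) = 21*cos(pi/21)/(cos(pi/21) + 1).
= 10.441032529… (decimal).
Check 10 ≤ 21*cos(pi/21)/(cos(pi/21) + 1) ≤ 11: both strict.

21*cos(pi/21)/(cos(pi/21) + 1)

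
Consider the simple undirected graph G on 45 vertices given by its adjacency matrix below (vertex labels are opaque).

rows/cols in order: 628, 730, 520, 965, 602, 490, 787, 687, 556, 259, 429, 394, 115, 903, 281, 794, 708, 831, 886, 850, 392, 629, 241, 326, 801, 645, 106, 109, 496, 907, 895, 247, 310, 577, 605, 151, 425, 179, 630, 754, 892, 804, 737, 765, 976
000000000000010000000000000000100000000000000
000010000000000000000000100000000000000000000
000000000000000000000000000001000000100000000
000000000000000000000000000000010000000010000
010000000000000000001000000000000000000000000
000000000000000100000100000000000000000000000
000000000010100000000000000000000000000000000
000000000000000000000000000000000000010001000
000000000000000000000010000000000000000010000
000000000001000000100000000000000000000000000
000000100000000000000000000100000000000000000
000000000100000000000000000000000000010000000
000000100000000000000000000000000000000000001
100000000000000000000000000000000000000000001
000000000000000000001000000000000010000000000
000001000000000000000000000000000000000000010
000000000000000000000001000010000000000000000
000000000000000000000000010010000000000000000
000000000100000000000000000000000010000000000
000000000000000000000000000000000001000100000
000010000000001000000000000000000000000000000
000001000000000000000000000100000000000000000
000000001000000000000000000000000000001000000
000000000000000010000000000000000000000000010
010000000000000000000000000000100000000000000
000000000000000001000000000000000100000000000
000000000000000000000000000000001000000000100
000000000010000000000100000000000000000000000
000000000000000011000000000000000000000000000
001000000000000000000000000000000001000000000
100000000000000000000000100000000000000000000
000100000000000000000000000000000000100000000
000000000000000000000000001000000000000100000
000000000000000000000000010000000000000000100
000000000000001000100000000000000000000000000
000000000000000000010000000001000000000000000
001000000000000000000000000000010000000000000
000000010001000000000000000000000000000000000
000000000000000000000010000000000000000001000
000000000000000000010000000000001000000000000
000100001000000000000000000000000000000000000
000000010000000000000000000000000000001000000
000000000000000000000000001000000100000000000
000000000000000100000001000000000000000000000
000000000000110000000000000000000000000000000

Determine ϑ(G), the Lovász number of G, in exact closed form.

45*cos(pi/45)/(cos(pi/45) + 1)

N(903) = {628, 976}, |N(903)| = 2.
deg(310) = 2; N(310) = {106, 754}.
deg(490) = 2; N(490) = {794, 629}.
N(907) = {520, 151}, |N(907)| = 2.
45-vertex 2-regular graph: this is C_{45}, the 45-cycle.
The 23 distinct eigenvalues: [2.0, 1.980536, 1.922523, 1.827091, 1.696096, 1.532089, 1.338261, 1.118386, 0.876742, 0.618034, 0.347296, 0.069799, -0.209057, -0.483844, -0.749213, -1.0, -1.231323, -1.43868, -1.618034, -1.765895, -1.879385, -1.956295, -1.995128].
λ_max=2, λ_min=-2*cos(pi/45); ϑ = −45·λ_min/(λ_max−λ_min) = 45*cos(pi/45)/(cos(pi/45) + 1).
ϑ(G) ≈ 22.47256215.
α=22, χ(Ḡ)=23; ϑ=45*cos(pi/45)/(cos(pi/45) + 1) lies between (both strict).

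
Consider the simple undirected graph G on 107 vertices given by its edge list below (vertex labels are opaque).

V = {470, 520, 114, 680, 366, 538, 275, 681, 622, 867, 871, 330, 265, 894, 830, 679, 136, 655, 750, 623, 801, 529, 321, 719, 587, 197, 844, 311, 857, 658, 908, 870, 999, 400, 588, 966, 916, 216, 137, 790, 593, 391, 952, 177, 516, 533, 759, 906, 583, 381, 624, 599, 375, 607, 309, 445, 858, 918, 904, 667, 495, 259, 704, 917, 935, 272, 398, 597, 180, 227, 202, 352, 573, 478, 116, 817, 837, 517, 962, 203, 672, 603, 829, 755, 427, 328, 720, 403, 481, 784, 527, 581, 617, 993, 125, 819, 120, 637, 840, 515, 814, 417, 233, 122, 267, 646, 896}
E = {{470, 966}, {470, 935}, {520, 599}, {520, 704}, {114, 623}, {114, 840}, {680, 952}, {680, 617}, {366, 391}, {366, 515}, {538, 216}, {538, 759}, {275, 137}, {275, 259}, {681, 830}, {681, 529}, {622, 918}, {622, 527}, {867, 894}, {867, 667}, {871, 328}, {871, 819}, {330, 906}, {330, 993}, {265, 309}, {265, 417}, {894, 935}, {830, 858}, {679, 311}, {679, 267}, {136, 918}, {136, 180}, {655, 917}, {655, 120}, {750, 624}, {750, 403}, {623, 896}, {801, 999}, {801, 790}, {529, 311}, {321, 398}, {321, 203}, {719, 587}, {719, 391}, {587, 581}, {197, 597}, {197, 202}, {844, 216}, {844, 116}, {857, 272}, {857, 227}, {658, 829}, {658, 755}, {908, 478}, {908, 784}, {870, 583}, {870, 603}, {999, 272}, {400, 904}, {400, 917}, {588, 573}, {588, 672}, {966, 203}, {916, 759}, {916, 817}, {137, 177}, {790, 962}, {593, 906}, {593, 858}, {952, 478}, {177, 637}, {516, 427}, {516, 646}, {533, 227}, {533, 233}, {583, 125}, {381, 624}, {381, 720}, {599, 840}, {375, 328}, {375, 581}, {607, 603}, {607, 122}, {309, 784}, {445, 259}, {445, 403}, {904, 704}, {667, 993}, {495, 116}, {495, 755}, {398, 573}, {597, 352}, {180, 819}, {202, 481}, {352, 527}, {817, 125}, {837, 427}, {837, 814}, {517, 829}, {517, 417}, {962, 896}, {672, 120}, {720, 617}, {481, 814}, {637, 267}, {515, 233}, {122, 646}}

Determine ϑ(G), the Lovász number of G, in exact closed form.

deg(227) = 2; N(227) = {857, 533}.
deg(646) = 2; N(646) = {516, 122}.
Vertex 275 has 2 neighbors: 137, 259.
deg(917) = 2; N(917) = {655, 400}.
107-vertex 2-regular graph: connected 2-regular on 107 ⇒ C_{107}.
Distinct eigenvalues (to 6 d.p.): [2.0, 1.996553, 1.986223, 1.969046, 1.945082, 1.914413, 1.877144, 1.833404, 1.783344, 1.727137, 1.664975, 1.597075, 1.523668, 1.44501, 1.36137, 1.273037, 1.180316, 1.083526, 0.983001, 0.879087, 0.772143, 0.662537, 0.550647, 0.43686, 0.321566, 0.205163, 0.088054, -0.02936, -0.146672, -0.263478, -0.379376, -0.493966, -0.606854, -0.717649, -0.825971, -0.931446, -1.033709, -1.132409, -1.227206, -1.317772, -1.403795, -1.484979, -1.561044, -1.631728, -1.696787, -1.755997, -1.809154, -1.856074, -1.896596, -1.930579, -1.957908, -1.978487, -1.992247, -1.999138].
Lovász: ϑ = −107(-2*cos(pi/107))/(2+-(-1)*2*cos(pi/107)) = 107*cos(pi/107)/(cos(pi/107) + 1).
Numerically 53.488468432.
Check 53 ≤ 107*cos(pi/107)/(cos(pi/107) + 1) ≤ 54: both strict.

107*cos(pi/107)/(cos(pi/107) + 1)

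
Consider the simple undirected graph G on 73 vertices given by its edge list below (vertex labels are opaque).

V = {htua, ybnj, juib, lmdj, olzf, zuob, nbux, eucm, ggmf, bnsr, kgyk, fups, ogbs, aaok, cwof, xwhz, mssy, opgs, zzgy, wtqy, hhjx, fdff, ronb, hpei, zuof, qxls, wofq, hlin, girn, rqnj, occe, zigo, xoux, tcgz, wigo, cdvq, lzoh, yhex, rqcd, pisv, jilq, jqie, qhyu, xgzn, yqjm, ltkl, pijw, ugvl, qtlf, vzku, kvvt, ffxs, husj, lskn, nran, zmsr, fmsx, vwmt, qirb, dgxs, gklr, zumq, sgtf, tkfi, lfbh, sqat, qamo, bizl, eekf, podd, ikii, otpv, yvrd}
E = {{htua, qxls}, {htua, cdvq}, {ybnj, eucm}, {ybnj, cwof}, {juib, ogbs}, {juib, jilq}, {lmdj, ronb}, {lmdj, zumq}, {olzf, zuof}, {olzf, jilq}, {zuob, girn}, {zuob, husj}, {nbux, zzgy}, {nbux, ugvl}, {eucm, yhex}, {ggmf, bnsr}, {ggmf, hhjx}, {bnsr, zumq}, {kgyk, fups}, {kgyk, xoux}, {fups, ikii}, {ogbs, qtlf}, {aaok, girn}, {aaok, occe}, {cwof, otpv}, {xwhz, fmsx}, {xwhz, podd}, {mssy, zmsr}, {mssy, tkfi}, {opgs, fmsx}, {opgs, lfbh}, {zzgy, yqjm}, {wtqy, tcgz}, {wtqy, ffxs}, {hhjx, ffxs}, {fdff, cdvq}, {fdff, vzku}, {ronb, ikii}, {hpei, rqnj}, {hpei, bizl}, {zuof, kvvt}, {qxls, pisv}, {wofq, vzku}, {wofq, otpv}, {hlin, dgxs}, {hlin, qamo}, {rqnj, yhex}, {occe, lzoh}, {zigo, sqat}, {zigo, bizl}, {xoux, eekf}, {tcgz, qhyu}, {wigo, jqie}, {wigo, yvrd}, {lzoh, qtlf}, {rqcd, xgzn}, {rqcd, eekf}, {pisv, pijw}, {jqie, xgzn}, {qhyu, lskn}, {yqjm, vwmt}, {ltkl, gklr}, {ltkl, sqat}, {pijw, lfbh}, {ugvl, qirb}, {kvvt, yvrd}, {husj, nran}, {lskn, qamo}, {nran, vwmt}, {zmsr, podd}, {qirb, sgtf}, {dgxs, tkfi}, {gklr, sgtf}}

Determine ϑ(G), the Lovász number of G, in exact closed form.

Vertex occe has 2 neighbors: aaok, lzoh.
Vertex podd has 2 neighbors: xwhz, zmsr.
N(cwof) = {ybnj, otpv}, |N(cwof)| = 2.
Vertex yhex has 2 neighbors: eucm, rqnj.
73-vertex 2-regular graph: a single 73-cycle (edge-transitive).
A has 37 distinct eigenvalues ≈ [2.0, 1.9926, 1.9704, 1.9337, 1.8826, 1.8176, 1.7392, 1.6478, 1.5443, 1.4293, 1.3038, 1.1686, 1.0247, 0.8733, 0.7154, 0.5522, 0.3849, 0.2148, 0.043, -0.129, -0.3001, -0.469, -0.6344, -0.7951, -0.9499, -1.0977, -1.2373, -1.3678, -1.4882, -1.5976, -1.6951, -1.7801, -1.8518, -1.9099, -1.9539, -1.9834, -1.9981].
ϑ = −N·λ_min/(λ_max−λ_min) = −73·(-2*cos(pi/73))/(2−(-2*cos(pi/73))) = 73*cos(pi/73)/(cos(pi/73) + 1).
= 36.4831… (decimal).
Lovász sandwich 36 ≤ 73*cos(pi/73)/(cos(pi/73) + 1) ≤ 37: both strict.

73*cos(pi/73)/(cos(pi/73) + 1)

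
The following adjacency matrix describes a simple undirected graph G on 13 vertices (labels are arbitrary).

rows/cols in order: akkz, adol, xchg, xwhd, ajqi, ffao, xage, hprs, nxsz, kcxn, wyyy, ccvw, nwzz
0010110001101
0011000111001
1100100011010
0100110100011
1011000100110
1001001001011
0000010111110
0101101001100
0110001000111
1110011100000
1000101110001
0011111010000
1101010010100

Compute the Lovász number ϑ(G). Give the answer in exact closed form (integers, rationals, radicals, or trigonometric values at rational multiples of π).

sqrt(13)

N(ccvw) = {xchg, xwhd, ajqi, ffao, xage, nxsz}, |N(ccvw)| = 6.
N(xwhd) = {adol, ajqi, ffao, hprs, ccvw, nwzz}, |N(xwhd)| = 6.
Vertex ffao has 6 neighbors: akkz, xwhd, xage, kcxn, ccvw, nwzz.
Vertex akkz has 6 neighbors: xchg, ajqi, ffao, kcxn, wyyy, nwzz.
deg(v) = 6 for all v (|V|=13); SR(13,6,2,3) — a Paley graph.
The 3 distinct eigenvalues: [6.0, 1.302776, -2.302776].
−13·(-sqrt(13)/2 - 1/2) / ((6)−(-sqrt(13)/2 - 1/2)) = sqrt(13) = ϑ(G).
= 3.6056… (decimal).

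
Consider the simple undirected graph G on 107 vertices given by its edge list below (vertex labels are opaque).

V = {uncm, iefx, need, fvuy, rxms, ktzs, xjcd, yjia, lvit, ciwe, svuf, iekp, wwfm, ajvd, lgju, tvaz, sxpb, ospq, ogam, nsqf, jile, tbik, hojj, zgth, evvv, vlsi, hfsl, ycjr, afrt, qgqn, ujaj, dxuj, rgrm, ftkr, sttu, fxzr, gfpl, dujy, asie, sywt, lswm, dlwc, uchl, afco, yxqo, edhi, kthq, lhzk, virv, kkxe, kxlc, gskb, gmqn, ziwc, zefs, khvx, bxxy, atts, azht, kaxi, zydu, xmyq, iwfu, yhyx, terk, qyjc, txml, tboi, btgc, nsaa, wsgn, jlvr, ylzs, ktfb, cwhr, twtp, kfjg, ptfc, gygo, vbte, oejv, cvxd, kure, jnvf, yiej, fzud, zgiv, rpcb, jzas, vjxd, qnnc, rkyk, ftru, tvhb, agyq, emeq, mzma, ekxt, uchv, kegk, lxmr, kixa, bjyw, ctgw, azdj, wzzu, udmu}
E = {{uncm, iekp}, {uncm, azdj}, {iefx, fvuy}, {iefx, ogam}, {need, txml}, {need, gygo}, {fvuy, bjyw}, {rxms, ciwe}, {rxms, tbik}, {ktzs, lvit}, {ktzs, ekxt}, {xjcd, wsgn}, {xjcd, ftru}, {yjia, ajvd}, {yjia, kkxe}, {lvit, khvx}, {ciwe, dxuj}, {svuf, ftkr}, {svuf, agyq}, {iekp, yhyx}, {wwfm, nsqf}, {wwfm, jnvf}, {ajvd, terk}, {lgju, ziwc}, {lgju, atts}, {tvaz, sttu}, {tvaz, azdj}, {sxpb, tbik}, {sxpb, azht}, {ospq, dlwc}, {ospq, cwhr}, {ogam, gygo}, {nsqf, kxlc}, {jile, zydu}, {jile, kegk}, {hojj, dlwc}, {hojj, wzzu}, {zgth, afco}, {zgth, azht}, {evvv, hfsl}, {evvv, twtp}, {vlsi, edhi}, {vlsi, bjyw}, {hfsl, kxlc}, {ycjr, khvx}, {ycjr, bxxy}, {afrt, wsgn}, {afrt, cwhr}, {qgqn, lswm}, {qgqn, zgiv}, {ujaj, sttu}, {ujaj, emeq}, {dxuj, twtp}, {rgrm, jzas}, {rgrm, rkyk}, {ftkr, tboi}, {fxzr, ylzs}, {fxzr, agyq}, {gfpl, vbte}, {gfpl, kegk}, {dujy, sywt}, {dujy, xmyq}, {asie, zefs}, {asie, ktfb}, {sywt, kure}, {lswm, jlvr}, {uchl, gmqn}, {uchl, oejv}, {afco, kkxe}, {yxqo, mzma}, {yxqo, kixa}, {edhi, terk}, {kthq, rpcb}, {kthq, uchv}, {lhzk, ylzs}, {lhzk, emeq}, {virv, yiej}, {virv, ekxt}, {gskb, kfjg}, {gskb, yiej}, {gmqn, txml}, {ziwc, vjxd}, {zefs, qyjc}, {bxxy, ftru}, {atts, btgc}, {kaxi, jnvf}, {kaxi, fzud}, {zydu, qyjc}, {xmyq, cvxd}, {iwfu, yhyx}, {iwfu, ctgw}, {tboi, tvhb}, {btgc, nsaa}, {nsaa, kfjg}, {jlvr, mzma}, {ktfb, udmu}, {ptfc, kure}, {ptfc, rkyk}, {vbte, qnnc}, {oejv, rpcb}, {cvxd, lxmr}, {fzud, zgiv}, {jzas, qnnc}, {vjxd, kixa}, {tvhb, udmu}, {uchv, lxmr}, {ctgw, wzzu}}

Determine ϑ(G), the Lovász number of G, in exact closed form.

deg(nsqf) = 2; N(nsqf) = {wwfm, kxlc}.
deg(emeq) = 2; N(emeq) = {ujaj, lhzk}.
deg(zefs) = 2; N(zefs) = {asie, qyjc}.
deg(ptfc) = 2; N(ptfc) = {kure, rkyk}.
deg(v) = 2 for all v (|V|=107); the odd cycle C_{107}.
Distinct eigenvalues (to 3 d.p.): [2.0, 1.997, 1.986, 1.969, 1.945, 1.914, 1.877, 1.833, 1.783, 1.727, 1.665, 1.597, 1.524, 1.445, 1.361, 1.273, 1.18, 1.084, 0.983, 0.879, 0.772, 0.663, 0.551, 0.437, 0.322, 0.205, 0.088, -0.029, -0.147, -0.263, -0.379, -0.494, -0.607, -0.718, -0.826, -0.931, -1.034, -1.132, -1.227, -1.318, -1.404, -1.485, -1.561, -1.632, -1.697, -1.756, -1.809, -1.856, -1.897, -1.931, -1.958, -1.978, -1.992, -1.999].
ϑ = −N·λ_min/(λ_max−λ_min) = −107·(-2*cos(pi/107))/(2−(-2*cos(pi/107))) = 107*cos(pi/107)/(cos(pi/107) + 1).
= 53.488468432… (decimal).
α=53, χ(Ḡ)=54; ϑ=107*cos(pi/107)/(cos(pi/107) + 1) lies between (both strict).

107*cos(pi/107)/(cos(pi/107) + 1)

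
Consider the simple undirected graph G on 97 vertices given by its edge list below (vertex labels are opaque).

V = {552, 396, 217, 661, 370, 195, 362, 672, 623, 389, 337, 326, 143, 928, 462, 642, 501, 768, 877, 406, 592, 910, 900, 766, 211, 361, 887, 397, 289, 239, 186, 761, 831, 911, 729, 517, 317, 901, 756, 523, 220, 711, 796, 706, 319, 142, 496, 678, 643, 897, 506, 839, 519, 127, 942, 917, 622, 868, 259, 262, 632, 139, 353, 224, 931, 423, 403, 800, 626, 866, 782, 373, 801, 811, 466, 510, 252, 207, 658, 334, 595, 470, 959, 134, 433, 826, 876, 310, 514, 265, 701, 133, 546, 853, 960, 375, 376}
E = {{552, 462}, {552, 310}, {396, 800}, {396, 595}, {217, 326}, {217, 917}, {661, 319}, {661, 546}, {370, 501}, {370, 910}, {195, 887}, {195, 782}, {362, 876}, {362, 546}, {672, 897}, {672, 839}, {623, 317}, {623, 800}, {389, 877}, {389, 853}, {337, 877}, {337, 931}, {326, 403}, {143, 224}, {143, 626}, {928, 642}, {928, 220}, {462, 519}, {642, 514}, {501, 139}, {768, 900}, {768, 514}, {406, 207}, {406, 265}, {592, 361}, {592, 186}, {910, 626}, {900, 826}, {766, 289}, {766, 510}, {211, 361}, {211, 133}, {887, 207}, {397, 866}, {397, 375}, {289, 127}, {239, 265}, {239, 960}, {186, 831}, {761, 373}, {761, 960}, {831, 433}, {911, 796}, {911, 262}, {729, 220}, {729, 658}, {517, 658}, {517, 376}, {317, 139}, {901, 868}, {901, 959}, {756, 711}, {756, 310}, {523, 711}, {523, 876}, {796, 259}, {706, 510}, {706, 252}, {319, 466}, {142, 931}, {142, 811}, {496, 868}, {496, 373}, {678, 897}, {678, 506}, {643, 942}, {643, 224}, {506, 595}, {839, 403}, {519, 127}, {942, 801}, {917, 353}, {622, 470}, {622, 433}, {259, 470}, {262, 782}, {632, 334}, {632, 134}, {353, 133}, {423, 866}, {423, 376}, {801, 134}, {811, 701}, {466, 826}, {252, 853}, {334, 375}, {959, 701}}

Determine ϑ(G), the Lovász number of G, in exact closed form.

N(800) = {396, 623}, |N(800)| = 2.
N(661) = {319, 546}, |N(661)| = 2.
Vertex 911 has 2 neighbors: 796, 262.
N(265) = {406, 239}, |N(265)| = 2.
Regular of degree 2 on 97 vertices: connected 2-regular on 97 ⇒ C_{97}.
Distinct eigenvalues (to 6 d.p.): [2.0, 1.995806, 1.98324, 1.962356, 1.933242, 1.896018, 1.850842, 1.797903, 1.737423, 1.669656, 1.594886, 1.513426, 1.425618, 1.33183, 1.232457, 1.127914, 1.01864, 0.905094, 0.787752, 0.667105, 0.54366, 0.417935, 0.290457, 0.161761, 0.032386, -0.097124, -0.226228, -0.354382, -0.48105, -0.6057, -0.72781, -0.846867, -0.962372, -1.07384, -1.180805, -1.282816, -1.379448, -1.470293, -1.554971, -1.633127, -1.704434, -1.768591, -1.82533, -1.874413, -1.915635, -1.948821, -1.973833, -1.990567, -1.998951].
ϑ = −N·λ_min/(λ_max−λ_min) = −97·(-2*cos(pi/97))/(2−(-2*cos(pi/97))) = 97*cos(pi/97)/(cos(pi/97) + 1).
≈ 48.4872792 (to 7 d.p.).
48 ≤ 97*cos(pi/97)/(cos(pi/97) + 1) ≤ 49: both strict.

97*cos(pi/97)/(cos(pi/97) + 1)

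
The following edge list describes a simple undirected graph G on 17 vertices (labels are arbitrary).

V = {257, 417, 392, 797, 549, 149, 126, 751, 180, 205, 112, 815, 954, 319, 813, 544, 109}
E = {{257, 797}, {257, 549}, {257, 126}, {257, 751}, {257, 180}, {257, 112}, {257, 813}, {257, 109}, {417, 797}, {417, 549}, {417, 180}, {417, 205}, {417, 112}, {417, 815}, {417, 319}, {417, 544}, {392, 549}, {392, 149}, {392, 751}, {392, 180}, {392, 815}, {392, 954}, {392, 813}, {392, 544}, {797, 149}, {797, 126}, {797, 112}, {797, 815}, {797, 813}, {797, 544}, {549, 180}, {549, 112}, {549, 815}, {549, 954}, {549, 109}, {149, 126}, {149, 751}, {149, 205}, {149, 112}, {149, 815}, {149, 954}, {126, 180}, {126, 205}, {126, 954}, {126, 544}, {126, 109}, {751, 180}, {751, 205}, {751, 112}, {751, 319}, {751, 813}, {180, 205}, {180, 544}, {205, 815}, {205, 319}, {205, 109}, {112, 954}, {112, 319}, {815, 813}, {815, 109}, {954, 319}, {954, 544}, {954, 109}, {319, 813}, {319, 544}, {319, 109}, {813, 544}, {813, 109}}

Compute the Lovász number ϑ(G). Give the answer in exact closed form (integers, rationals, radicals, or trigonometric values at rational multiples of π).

sqrt(17)

Vertex 109 has 8 neighbors: 257, 549, 126, 205, 815, 954, 319, 813.
Vertex 392 has 8 neighbors: 549, 149, 751, 180, 815, 954, 813, 544.
N(815) = {417, 392, 797, 549, 149, 205, 813, 109}, |N(815)| = 8.
N(751) = {257, 392, 149, 180, 205, 112, 319, 813}, |N(751)| = 8.
Every vertex has degree 8 (N=17); Paley(17): SR with (k,λ,μ)=(8,3,4).
Distinct eigenvalues (to 6 d.p.): [8.0, 1.561553, -2.561553].
λ_max=8, λ_min=-sqrt(17)/2 - 1/2; ϑ = −17·λ_min/(λ_max−λ_min) = sqrt(17).
ϑ(G) ≈ 4.1231.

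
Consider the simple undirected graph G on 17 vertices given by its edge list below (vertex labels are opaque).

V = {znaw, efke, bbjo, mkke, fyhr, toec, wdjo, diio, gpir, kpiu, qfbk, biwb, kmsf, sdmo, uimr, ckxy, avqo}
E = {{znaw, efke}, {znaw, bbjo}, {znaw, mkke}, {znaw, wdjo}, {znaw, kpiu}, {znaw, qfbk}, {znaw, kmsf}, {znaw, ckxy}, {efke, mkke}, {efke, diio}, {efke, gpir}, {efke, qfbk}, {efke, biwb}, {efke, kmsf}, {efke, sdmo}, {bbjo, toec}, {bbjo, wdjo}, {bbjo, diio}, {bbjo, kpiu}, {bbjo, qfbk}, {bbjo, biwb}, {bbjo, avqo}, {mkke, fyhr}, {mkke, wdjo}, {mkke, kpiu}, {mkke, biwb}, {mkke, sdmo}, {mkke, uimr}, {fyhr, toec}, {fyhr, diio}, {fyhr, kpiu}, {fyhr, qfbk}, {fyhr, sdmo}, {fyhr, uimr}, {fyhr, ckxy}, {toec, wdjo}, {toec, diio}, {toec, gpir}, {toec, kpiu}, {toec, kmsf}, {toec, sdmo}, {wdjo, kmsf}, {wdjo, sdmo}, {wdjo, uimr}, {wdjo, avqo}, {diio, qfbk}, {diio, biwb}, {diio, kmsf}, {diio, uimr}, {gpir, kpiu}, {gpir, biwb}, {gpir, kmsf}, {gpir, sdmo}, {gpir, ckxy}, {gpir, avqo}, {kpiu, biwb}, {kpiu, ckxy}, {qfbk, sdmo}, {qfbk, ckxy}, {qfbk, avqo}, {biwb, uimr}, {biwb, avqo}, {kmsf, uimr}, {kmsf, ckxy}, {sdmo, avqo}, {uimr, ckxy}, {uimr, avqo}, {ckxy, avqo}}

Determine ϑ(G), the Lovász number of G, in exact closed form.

Vertex wdjo has 8 neighbors: znaw, bbjo, mkke, toec, kmsf, sdmo, uimr, avqo.
N(avqo) = {bbjo, wdjo, gpir, qfbk, biwb, sdmo, uimr, ckxy}, |N(avqo)| = 8.
N(kmsf) = {znaw, efke, toec, wdjo, diio, gpir, uimr, ckxy}, |N(kmsf)| = 8.
N(diio) = {efke, bbjo, fyhr, toec, qfbk, biwb, kmsf, uimr}, |N(diio)| = 8.
deg(v) = 8 for all v (|V|=17); Paley(17): SR with (k,λ,μ)=(8,3,4).
A has 3 distinct eigenvalues ≈ [8.0, 1.562, -2.562].
Lovász (edge-transitive): ϑ = −17·(-sqrt(17)/2 - 1/2)/((8)−(-sqrt(17)/2 - 1/2)) = sqrt(17).
≈ 4.1231056 (to 7 d.p.).

sqrt(17)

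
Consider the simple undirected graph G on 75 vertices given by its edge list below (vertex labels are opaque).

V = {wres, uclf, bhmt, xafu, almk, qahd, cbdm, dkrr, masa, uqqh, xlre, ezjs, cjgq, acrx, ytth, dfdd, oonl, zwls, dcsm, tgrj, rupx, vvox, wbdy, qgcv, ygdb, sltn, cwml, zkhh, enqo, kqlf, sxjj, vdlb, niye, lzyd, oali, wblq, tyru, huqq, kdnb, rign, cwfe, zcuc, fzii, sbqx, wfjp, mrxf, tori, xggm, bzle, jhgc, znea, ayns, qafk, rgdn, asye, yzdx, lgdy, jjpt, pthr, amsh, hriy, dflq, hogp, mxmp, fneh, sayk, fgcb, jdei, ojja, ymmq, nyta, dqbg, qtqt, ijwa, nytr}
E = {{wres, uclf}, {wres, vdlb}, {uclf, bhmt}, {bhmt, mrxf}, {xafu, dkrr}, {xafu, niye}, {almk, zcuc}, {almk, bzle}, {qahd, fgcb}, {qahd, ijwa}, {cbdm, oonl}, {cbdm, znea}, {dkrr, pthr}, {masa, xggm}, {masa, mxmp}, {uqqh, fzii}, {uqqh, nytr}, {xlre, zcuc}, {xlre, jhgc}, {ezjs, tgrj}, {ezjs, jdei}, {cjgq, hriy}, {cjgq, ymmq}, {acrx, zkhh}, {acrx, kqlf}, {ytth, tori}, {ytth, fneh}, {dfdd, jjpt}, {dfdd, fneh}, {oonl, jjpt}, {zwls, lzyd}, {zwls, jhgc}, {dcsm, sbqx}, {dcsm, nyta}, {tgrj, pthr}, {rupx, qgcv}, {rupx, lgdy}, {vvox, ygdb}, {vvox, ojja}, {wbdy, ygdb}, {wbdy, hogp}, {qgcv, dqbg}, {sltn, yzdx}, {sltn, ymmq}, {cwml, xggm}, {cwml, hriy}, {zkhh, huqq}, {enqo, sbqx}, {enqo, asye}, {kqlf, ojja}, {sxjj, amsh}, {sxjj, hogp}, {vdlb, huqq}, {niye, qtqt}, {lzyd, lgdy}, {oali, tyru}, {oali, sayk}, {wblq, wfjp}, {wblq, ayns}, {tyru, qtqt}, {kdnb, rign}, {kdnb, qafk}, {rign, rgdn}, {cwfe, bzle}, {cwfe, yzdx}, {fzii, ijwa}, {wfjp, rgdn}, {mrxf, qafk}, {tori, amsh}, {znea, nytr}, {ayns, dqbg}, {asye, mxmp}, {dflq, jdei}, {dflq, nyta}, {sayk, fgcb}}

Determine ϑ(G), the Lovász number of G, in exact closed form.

75*cos(pi/75)/(cos(pi/75) + 1)

N(lzyd) = {zwls, lgdy}, |N(lzyd)| = 2.
N(tgrj) = {ezjs, pthr}, |N(tgrj)| = 2.
N(tyru) = {oali, qtqt}, |N(tyru)| = 2.
N(mrxf) = {bhmt, qafk}, |N(mrxf)| = 2.
Every vertex has degree 2 (N=75); a single 75-cycle (edge-transitive).
spec(A) ≈ [2.0, 1.993, 1.972, 1.9372, 1.8888, 1.8271, 1.7526, 1.6658, 1.5674, 1.4579, 1.3383, 1.2092, 1.0717, 0.9266, 0.775, 0.618, 0.4567, 0.2922, 0.1256, -0.0419, -0.2091, -0.3748, -0.5378, -0.6971, -0.8516, -1.0, -1.1414, -1.2748, -1.3993, -1.514, -1.618, -1.7107, -1.7914, -1.8596, -1.9146, -1.9563, -1.9842, -1.9982] (distinct, 4 d.p.).
ϑ = −N·λ_min/(λ_max−λ_min) = −75·(-2*cos(pi/75))/(2−(-2*cos(pi/75))) = 75*cos(pi/75)/(cos(pi/75) + 1).
≈ 37.48354585 (to 8 d.p.).
Lovász sandwich 37 ≤ 75*cos(pi/75)/(cos(pi/75) + 1) ≤ 38: both strict.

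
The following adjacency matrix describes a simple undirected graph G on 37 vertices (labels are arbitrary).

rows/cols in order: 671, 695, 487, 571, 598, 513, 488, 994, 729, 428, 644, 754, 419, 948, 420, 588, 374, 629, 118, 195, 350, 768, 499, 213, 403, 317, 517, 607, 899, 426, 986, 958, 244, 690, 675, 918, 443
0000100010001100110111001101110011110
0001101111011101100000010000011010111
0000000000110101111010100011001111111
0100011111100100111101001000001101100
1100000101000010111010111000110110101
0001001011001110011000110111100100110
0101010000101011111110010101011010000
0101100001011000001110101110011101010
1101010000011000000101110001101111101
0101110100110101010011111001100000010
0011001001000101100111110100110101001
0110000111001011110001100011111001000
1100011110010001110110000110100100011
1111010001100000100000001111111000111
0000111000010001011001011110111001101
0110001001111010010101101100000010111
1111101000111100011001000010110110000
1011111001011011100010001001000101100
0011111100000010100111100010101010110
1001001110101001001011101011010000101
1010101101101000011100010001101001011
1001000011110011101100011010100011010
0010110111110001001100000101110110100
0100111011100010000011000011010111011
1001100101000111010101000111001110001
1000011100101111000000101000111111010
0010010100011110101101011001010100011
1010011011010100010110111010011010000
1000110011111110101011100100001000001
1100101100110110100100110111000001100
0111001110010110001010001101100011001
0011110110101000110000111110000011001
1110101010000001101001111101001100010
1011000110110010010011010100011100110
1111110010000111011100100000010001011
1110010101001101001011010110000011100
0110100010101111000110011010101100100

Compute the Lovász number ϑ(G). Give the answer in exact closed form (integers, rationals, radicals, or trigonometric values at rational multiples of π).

sqrt(37)

deg(374) = 18; N(374) = {671, 695, 487, 571, 598, 488, 644, 754, 419, 948, 629, 118, 768, 517, 899, 426, 958, 244}.
deg(244) = 18; N(244) = {671, 695, 487, 598, 488, 729, 588, 374, 118, 768, 499, 213, 403, 317, 607, 986, 958, 918}.
Vertex 948 has 18 neighbors: 671, 695, 487, 571, 513, 428, 644, 374, 403, 317, 517, 607, 899, 426, 986, 675, 918, 443.
Vertex 754 has 18 neighbors: 695, 487, 994, 729, 428, 419, 420, 588, 374, 629, 768, 499, 517, 607, 899, 426, 986, 690.
deg(v) = 18 for all v (|V|=37); Paley(37): SR with (k,λ,μ)=(18,8,9).
A has 3 distinct eigenvalues ≈ [18.0, 2.541, -3.541].
Lovász (edge-transitive): ϑ = −37·(-sqrt(37)/2 - 1/2)/((18)−(-sqrt(37)/2 - 1/2)) = sqrt(37).
≈ 6.082763 (to 6 d.p.).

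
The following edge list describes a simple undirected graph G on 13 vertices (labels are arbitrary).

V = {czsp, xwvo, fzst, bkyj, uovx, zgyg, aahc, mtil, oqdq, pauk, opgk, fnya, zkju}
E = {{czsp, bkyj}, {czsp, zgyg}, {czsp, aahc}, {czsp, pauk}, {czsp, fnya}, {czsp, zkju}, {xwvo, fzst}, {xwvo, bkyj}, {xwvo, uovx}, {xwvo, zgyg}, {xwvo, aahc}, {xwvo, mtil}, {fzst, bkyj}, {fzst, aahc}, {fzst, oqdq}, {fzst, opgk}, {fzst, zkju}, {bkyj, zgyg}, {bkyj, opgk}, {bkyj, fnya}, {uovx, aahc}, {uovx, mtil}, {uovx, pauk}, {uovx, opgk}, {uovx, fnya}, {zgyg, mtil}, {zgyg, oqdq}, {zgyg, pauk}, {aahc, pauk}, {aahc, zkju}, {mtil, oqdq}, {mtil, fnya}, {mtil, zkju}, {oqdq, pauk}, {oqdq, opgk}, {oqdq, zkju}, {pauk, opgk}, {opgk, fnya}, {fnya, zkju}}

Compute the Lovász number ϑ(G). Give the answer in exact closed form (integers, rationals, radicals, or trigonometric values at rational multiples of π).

deg(mtil) = 6; N(mtil) = {xwvo, uovx, zgyg, oqdq, fnya, zkju}.
N(zkju) = {czsp, fzst, aahc, mtil, oqdq, fnya}, |N(zkju)| = 6.
Vertex fzst has 6 neighbors: xwvo, bkyj, aahc, oqdq, opgk, zkju.
deg(fnya) = 6; N(fnya) = {czsp, bkyj, uovx, mtil, opgk, zkju}.
G on 13 vertices is 6-regular; Paley(13): SR with (k,λ,μ)=(6,2,3).
Distinct eigenvalues (to 6 d.p.): [6.0, 1.302776, -2.302776].
λ_max=6, λ_min=-sqrt(13)/2 - 1/2; ϑ = −13·λ_min/(λ_max−λ_min) = sqrt(13).
≈ 3.605551 (to 6 d.p.).

sqrt(13)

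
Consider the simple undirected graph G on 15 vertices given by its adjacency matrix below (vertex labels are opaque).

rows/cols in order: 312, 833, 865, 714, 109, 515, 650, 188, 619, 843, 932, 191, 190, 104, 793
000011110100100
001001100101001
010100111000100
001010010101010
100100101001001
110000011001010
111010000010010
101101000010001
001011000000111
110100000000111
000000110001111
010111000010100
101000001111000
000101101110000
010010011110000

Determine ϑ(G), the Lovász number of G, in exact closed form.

Vertex 515 has 6 neighbors: 312, 833, 188, 619, 191, 104.
Vertex 619 has 6 neighbors: 865, 109, 515, 190, 104, 793.
deg(865) = 6; N(865) = {833, 714, 650, 188, 619, 190}.
deg(190) = 6; N(190) = {312, 865, 619, 843, 932, 191}.
Regular of degree 6 on 15 vertices: this is K(6,2), the Kneser graph.
A has 3 distinct eigenvalues ≈ [6.0, 1.0, -3.0].
With N=15: ϑ(G) = 15·(-1*(-3))/(6−(-3)) = 5.
ϑ(G) ≈ 5.0000000.

5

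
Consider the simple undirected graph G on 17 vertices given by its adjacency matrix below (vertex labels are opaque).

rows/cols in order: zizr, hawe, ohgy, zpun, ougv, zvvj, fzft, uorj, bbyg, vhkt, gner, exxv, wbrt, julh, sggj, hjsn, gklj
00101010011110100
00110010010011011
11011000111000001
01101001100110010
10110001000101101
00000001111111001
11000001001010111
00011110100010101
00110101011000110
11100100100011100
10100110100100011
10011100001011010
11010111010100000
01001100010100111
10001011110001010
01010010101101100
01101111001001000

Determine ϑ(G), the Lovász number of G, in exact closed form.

sqrt(17)

N(vhkt) = {zizr, hawe, ohgy, zvvj, bbyg, wbrt, julh, sggj}, |N(vhkt)| = 8.
deg(hjsn) = 8; N(hjsn) = {hawe, zpun, fzft, bbyg, gner, exxv, julh, sggj}.
Vertex wbrt has 8 neighbors: zizr, hawe, zpun, zvvj, fzft, uorj, vhkt, exxv.
N(julh) = {hawe, ougv, zvvj, vhkt, exxv, sggj, hjsn, gklj}, |N(julh)| = 8.
Regular of degree 8 on 17 vertices: Paley(17): SR with (k,λ,μ)=(8,3,4).
spec(A) ≈ [8.0, 1.561553, -2.561553] (distinct, 6 d.p.).
Lovász (edge-transitive): ϑ = −17·(-sqrt(17)/2 - 1/2)/((8)−(-sqrt(17)/2 - 1/2)) = sqrt(17).
ϑ(G) ≈ 4.12310563.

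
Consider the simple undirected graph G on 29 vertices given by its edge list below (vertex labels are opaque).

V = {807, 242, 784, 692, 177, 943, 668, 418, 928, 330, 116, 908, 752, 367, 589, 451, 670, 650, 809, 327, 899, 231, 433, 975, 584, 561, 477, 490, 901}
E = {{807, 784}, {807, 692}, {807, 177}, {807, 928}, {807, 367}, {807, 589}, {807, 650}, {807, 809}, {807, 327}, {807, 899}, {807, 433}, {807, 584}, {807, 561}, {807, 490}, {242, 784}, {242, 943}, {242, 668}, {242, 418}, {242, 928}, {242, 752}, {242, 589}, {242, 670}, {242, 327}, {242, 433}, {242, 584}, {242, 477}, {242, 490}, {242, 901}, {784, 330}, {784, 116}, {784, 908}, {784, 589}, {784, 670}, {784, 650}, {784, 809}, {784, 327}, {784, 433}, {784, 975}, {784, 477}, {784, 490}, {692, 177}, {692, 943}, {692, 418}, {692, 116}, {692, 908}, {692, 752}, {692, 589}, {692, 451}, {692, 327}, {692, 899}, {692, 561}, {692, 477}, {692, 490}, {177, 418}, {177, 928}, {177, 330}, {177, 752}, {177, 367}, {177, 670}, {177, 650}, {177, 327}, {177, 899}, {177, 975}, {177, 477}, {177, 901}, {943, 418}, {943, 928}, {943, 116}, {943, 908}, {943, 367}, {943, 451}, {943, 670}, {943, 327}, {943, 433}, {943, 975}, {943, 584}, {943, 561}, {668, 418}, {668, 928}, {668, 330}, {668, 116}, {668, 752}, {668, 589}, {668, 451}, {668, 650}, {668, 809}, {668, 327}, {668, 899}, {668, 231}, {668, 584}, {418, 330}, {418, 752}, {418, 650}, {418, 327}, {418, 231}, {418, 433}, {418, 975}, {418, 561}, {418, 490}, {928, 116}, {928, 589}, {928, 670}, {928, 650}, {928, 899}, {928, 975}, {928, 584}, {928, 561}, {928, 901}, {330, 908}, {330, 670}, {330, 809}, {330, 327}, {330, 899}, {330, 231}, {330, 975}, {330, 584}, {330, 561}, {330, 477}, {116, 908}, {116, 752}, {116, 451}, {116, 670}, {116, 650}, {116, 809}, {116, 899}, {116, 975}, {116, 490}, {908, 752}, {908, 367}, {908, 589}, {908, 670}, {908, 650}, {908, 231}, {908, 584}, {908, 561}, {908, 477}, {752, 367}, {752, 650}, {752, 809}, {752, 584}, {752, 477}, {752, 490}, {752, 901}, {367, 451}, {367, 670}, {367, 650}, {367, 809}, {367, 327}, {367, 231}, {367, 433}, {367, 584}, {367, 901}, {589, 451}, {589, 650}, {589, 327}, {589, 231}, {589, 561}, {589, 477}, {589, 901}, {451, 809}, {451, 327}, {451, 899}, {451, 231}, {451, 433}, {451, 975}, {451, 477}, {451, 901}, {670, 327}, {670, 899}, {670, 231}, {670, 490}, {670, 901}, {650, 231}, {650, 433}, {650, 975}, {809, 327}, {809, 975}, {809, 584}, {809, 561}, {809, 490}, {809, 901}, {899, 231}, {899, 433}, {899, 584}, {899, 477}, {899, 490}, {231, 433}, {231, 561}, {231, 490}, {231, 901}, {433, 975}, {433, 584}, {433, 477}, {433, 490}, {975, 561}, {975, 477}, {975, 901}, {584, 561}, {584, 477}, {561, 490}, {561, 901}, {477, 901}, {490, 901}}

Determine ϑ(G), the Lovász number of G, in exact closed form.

sqrt(29)

Vertex 650 has 14 neighbors: 807, 784, 177, 668, 418, 928, 116, 908, 752, 367, 589, 231, 433, 975.
N(807) = {784, 692, 177, 928, 367, 589, 650, 809, 327, 899, 433, 584, 561, 490}, |N(807)| = 14.
N(367) = {807, 177, 943, 908, 752, 451, 670, 650, 809, 327, 231, 433, 584, 901}, |N(367)| = 14.
deg(670) = 14; N(670) = {242, 784, 177, 943, 928, 330, 116, 908, 367, 327, 899, 231, 490, 901}.
G on 29 vertices is 14-regular; strongly regular (29,14,6,7).
spec(A) ≈ [14.0, 2.1926, -3.1926] (distinct, 4 d.p.).
λ_max=14, λ_min=-sqrt(29)/2 - 1/2; ϑ = −29·λ_min/(λ_max−λ_min) = sqrt(29).
ϑ(G) ≈ 5.385164807.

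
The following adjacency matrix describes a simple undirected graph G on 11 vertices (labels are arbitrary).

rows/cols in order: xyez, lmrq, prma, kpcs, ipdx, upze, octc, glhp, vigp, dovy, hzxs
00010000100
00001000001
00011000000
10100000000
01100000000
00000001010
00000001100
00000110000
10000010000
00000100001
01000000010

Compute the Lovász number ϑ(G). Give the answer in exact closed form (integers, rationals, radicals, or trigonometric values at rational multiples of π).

N(prma) = {kpcs, ipdx}, |N(prma)| = 2.
deg(vigp) = 2; N(vigp) = {xyez, octc}.
deg(ipdx) = 2; N(ipdx) = {lmrq, prma}.
deg(upze) = 2; N(upze) = {glhp, dovy}.
11-vertex 2-regular graph: connected 2-regular on 11 ⇒ C_{11}.
Distinct eigenvalues (to 6 d.p.): [2.0, 1.682507, 0.83083, -0.28463, -1.309721, -1.918986].
−11·(-2*cos(pi/11)) / ((2)−(-2*cos(pi/11))) = 11*cos(pi/11)/(cos(pi/11) + 1) = ϑ(G).
ϑ(G) ≈ 5.386302912.
Check 5 ≤ 11*cos(pi/11)/(cos(pi/11) + 1) ≤ 6: both strict.

11*cos(pi/11)/(cos(pi/11) + 1)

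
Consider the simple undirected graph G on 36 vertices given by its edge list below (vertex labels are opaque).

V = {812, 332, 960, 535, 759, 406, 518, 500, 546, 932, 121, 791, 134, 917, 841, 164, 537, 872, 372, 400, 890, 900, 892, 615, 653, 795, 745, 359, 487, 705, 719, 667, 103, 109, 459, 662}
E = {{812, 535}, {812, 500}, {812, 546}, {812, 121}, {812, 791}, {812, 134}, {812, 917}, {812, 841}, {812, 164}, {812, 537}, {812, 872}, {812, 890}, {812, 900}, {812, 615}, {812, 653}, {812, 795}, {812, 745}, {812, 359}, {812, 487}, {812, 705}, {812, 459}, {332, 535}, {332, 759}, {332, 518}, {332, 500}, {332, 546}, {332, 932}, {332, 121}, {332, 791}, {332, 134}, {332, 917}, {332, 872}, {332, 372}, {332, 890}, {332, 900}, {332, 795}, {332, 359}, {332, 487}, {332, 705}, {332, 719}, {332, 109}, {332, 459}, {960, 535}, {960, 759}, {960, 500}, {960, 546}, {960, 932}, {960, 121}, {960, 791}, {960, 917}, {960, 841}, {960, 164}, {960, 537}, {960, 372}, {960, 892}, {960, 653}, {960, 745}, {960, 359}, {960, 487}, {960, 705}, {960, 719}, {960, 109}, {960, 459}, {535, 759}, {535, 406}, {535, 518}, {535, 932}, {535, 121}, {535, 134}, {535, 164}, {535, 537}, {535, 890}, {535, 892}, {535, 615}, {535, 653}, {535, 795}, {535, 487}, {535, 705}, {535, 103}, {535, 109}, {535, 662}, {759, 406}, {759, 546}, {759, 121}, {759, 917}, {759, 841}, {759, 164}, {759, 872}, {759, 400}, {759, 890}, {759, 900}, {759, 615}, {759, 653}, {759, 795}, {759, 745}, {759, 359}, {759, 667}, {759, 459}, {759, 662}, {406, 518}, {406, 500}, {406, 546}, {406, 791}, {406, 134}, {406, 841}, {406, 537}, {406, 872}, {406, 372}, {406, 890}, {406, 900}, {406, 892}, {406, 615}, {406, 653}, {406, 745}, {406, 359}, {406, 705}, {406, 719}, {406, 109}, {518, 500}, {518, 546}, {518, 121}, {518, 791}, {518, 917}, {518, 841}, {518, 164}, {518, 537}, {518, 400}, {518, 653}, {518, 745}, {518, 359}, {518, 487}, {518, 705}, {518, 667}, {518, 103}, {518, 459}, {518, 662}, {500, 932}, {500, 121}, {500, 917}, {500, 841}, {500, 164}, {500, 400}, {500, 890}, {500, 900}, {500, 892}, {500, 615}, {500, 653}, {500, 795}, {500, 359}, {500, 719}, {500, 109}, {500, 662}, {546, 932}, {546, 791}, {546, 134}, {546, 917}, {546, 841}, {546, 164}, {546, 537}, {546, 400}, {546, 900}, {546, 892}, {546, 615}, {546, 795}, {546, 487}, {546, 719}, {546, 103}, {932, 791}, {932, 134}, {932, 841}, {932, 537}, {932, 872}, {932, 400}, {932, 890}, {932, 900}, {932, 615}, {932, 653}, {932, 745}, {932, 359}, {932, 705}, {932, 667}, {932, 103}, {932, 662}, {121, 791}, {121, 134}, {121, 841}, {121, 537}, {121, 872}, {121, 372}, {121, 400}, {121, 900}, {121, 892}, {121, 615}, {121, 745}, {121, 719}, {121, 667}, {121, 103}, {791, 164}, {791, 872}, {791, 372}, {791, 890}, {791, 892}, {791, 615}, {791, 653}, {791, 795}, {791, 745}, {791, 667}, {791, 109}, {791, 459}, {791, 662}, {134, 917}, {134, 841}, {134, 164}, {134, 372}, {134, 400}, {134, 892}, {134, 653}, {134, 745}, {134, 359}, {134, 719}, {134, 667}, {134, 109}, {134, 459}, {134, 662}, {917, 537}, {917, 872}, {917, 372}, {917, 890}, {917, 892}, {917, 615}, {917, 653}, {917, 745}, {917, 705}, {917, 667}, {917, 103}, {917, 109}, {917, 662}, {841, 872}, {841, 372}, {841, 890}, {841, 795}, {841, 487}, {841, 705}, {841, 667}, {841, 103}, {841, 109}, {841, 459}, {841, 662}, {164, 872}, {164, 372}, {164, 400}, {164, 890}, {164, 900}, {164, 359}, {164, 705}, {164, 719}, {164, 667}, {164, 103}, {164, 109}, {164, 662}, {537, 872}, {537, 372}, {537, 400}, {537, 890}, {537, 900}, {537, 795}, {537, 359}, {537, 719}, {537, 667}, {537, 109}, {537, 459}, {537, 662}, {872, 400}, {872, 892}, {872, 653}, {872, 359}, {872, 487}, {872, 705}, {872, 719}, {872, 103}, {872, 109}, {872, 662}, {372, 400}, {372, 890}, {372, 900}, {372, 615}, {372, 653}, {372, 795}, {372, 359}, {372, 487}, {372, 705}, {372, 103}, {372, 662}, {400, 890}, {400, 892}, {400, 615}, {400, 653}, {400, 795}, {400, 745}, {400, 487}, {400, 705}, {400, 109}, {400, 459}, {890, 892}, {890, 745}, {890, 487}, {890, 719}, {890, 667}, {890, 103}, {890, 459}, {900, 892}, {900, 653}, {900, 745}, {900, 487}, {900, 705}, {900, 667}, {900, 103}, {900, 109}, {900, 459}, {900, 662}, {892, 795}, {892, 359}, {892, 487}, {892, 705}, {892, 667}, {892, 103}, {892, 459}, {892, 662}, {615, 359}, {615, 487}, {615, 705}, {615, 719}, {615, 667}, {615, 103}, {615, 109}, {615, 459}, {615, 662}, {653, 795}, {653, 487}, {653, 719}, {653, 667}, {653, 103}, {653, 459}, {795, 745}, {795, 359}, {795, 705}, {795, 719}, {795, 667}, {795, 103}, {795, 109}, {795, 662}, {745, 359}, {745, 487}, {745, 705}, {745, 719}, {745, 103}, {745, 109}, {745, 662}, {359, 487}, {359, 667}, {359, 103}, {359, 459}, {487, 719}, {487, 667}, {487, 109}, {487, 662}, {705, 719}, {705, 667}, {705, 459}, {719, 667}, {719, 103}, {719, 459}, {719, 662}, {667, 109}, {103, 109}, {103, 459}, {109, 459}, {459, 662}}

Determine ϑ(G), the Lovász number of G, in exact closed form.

deg(164) = 21; N(164) = {812, 960, 535, 759, 518, 500, 546, 791, 134, 872, 372, 400, 890, 900, 359, 705, 719, 667, 103, 109, 662}.
Vertex 892 has 21 neighbors: 960, 535, 406, 500, 546, 121, 791, 134, 917, 872, 400, 890, 900, 795, 359, 487, 705, 667, 103, 459, 662.
Vertex 932 has 21 neighbors: 332, 960, 535, 500, 546, 791, 134, 841, 537, 872, 400, 890, 900, 615, 653, 745, 359, 705, 667, 103, 662.
deg(518) = 21; N(518) = {332, 535, 406, 500, 546, 121, 791, 917, 841, 164, 537, 400, 653, 745, 359, 487, 705, 667, 103, 459, 662}.
Every vertex has degree 21 (N=36); Kneser-type, 2-subsets of [9].
A has 3 distinct eigenvalues ≈ [21.0, 1.0, -6.0].
Lovász (edge-transitive): ϑ = −36·(-6)/((21)−(-6)) = 8.
≈ 8.000000000 (to 9 d.p.).

8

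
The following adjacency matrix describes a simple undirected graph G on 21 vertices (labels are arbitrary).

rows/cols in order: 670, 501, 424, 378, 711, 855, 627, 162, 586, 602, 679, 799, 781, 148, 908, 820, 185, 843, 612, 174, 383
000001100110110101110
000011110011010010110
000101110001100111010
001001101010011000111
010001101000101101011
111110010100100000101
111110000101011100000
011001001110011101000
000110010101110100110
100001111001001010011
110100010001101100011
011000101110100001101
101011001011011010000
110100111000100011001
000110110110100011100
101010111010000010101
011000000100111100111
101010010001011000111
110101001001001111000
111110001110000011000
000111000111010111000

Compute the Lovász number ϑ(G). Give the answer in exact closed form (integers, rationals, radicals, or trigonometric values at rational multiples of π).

N(424) = {378, 855, 627, 162, 799, 781, 820, 185, 843, 174}, |N(424)| = 10.
deg(799) = 10; N(799) = {501, 424, 627, 586, 602, 679, 781, 843, 612, 383}.
Vertex 586 has 10 neighbors: 378, 711, 162, 602, 799, 781, 148, 820, 612, 174.
deg(185) = 10; N(185) = {501, 424, 602, 781, 148, 908, 820, 612, 174, 383}.
Regular of degree 10 on 21 vertices: this is K(7,2), the Kneser graph.
The 3 distinct eigenvalues: [10.0, 1.0, -4.0].
Lovász: ϑ = −21(-4)/(10+-1*(-4)) = 6.
ϑ(G) ≈ 6.000000.

6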